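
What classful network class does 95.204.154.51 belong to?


First octet: 95
Binary: 01011111
0xxxxxxx -> Class A (1-126)
Class A, default mask 255.0.0.0 (/8)


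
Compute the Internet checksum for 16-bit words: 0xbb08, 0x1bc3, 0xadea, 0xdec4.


Sum all words (with carry folding):
+ 0xbb08 = 0xbb08
+ 0x1bc3 = 0xd6cb
+ 0xadea = 0x84b6
+ 0xdec4 = 0x637b
One's complement: ~0x637b
Checksum = 0x9c84


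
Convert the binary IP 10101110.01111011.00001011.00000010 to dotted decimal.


10101110 = 174
01111011 = 123
00001011 = 11
00000010 = 2
IP: 174.123.11.2


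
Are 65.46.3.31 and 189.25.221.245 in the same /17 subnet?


Mask: 255.255.128.0
65.46.3.31 AND mask = 65.46.0.0
189.25.221.245 AND mask = 189.25.128.0
No, different subnets (65.46.0.0 vs 189.25.128.0)


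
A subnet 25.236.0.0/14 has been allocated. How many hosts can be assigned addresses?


Host bits = 32 - 14 = 18
Total addresses = 2^18 = 262144
Usable = total - 2 (network and broadcast)
Usable hosts: 262142


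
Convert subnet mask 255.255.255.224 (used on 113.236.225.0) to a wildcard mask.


Subnet mask: 255.255.255.224
Wildcard = 255.255.255.255 - subnet mask
255 - 255 = 0
255 - 255 = 0
255 - 255 = 0
255 - 224 = 31
Wildcard: 0.0.0.31


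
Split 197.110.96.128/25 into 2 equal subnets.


New prefix = 25 + 1 = 26
Each subnet has 64 addresses
  197.110.96.128/26
  197.110.96.192/26
Subnets: 197.110.96.128/26, 197.110.96.192/26


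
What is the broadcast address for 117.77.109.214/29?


Network: 117.77.109.208/29
Host bits = 3
Set all host bits to 1:
Broadcast: 117.77.109.215


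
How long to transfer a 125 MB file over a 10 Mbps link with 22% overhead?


Effective throughput = 10 * (1 - 22/100) = 7.8 Mbps
File size in Mb = 125 * 8 = 1000 Mb
Time = 1000 / 7.8
Time = 128.2051 seconds


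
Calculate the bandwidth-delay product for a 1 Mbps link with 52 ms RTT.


BDP = bandwidth * RTT
= 1 Mbps * 52 ms
= 1 * 1e6 * 52 / 1000 bits
= 52000 bits
= 6500 bytes
= 6.3477 KB
BDP = 52000 bits (6500 bytes)


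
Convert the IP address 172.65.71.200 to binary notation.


172 = 10101100
65 = 01000001
71 = 01000111
200 = 11001000
Binary: 10101100.01000001.01000111.11001000


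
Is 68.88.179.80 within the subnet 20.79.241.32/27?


Subnet network: 20.79.241.32
Test IP AND mask: 68.88.179.64
No, 68.88.179.80 is not in 20.79.241.32/27


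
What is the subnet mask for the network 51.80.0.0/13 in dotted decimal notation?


/13 means 13 network bits, 19 host bits
Binary: 11111111111110000000000000000000
Mask: 255.248.0.0


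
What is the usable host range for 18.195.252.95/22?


Network: 18.195.252.0
Broadcast: 18.195.255.255
First usable = network + 1
Last usable = broadcast - 1
Range: 18.195.252.1 to 18.195.255.254


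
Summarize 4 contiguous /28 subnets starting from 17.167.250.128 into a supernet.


Original prefix: /28
Number of subnets: 4 = 2^2
New prefix = 28 - 2 = 26
Supernet: 17.167.250.128/26


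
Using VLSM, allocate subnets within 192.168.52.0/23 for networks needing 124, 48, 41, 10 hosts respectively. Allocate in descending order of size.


124 hosts -> /25 (126 usable): 192.168.52.0/25
48 hosts -> /26 (62 usable): 192.168.52.128/26
41 hosts -> /26 (62 usable): 192.168.52.192/26
10 hosts -> /28 (14 usable): 192.168.53.0/28
Allocation: 192.168.52.0/25 (124 hosts, 126 usable); 192.168.52.128/26 (48 hosts, 62 usable); 192.168.52.192/26 (41 hosts, 62 usable); 192.168.53.0/28 (10 hosts, 14 usable)


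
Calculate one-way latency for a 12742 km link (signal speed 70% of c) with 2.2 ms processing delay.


Speed = 0.7 * 3e5 km/s = 210000 km/s
Propagation delay = 12742 / 210000 = 0.0607 s = 60.6762 ms
Processing delay = 2.2 ms
Total one-way latency = 62.8762 ms


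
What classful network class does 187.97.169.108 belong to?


First octet: 187
Binary: 10111011
10xxxxxx -> Class B (128-191)
Class B, default mask 255.255.0.0 (/16)


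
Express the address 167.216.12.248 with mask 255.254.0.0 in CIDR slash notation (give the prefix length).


Binary: 11111111.11111110.00000000.00000000
Count leading 1s
Prefix: /15


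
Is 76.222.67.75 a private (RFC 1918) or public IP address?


RFC 1918 private ranges:
  10.0.0.0/8 (10.0.0.0 - 10.255.255.255)
  172.16.0.0/12 (172.16.0.0 - 172.31.255.255)
  192.168.0.0/16 (192.168.0.0 - 192.168.255.255)
Public (not in any RFC 1918 range)


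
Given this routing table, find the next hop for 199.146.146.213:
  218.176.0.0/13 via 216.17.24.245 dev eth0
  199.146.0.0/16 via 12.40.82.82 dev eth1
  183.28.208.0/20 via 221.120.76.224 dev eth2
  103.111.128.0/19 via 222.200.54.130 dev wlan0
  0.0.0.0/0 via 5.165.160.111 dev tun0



Longest prefix match for 199.146.146.213:
  /13 218.176.0.0: no
  /16 199.146.0.0: MATCH
  /20 183.28.208.0: no
  /19 103.111.128.0: no
  /0 0.0.0.0: MATCH
Selected: next-hop 12.40.82.82 via eth1 (matched /16)


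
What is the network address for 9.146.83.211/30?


IP:   00001001.10010010.01010011.11010011
Mask: 11111111.11111111.11111111.11111100
AND operation:
Net:  00001001.10010010.01010011.11010000
Network: 9.146.83.208/30


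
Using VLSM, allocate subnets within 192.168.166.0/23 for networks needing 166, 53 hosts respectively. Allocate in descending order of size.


166 hosts -> /24 (254 usable): 192.168.166.0/24
53 hosts -> /26 (62 usable): 192.168.167.0/26
Allocation: 192.168.166.0/24 (166 hosts, 254 usable); 192.168.167.0/26 (53 hosts, 62 usable)


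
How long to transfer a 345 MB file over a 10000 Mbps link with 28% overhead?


Effective throughput = 10000 * (1 - 28/100) = 7200 Mbps
File size in Mb = 345 * 8 = 2760 Mb
Time = 2760 / 7200
Time = 0.3833 seconds


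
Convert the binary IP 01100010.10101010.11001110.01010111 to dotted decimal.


01100010 = 98
10101010 = 170
11001110 = 206
01010111 = 87
IP: 98.170.206.87


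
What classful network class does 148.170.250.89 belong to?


First octet: 148
Binary: 10010100
10xxxxxx -> Class B (128-191)
Class B, default mask 255.255.0.0 (/16)


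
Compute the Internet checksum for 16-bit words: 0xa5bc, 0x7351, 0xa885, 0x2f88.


Sum all words (with carry folding):
+ 0xa5bc = 0xa5bc
+ 0x7351 = 0x190e
+ 0xa885 = 0xc193
+ 0x2f88 = 0xf11b
One's complement: ~0xf11b
Checksum = 0x0ee4


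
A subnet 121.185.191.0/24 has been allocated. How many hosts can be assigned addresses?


Host bits = 32 - 24 = 8
Total addresses = 2^8 = 256
Usable = total - 2 (network and broadcast)
Usable hosts: 254


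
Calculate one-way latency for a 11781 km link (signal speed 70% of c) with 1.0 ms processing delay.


Speed = 0.7 * 3e5 km/s = 210000 km/s
Propagation delay = 11781 / 210000 = 0.0561 s = 56.1 ms
Processing delay = 1.0 ms
Total one-way latency = 57.1 ms


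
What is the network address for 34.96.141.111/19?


IP:   00100010.01100000.10001101.01101111
Mask: 11111111.11111111.11100000.00000000
AND operation:
Net:  00100010.01100000.10000000.00000000
Network: 34.96.128.0/19


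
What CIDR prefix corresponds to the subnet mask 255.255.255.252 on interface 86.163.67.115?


Binary: 11111111.11111111.11111111.11111100
Count leading 1s
Prefix: /30


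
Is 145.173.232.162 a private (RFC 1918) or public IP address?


RFC 1918 private ranges:
  10.0.0.0/8 (10.0.0.0 - 10.255.255.255)
  172.16.0.0/12 (172.16.0.0 - 172.31.255.255)
  192.168.0.0/16 (192.168.0.0 - 192.168.255.255)
Public (not in any RFC 1918 range)


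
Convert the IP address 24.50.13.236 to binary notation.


24 = 00011000
50 = 00110010
13 = 00001101
236 = 11101100
Binary: 00011000.00110010.00001101.11101100


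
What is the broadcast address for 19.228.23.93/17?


Network: 19.228.0.0/17
Host bits = 15
Set all host bits to 1:
Broadcast: 19.228.127.255


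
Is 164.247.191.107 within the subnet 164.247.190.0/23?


Subnet network: 164.247.190.0
Test IP AND mask: 164.247.190.0
Yes, 164.247.191.107 is in 164.247.190.0/23


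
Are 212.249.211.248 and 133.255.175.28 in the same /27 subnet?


Mask: 255.255.255.224
212.249.211.248 AND mask = 212.249.211.224
133.255.175.28 AND mask = 133.255.175.0
No, different subnets (212.249.211.224 vs 133.255.175.0)


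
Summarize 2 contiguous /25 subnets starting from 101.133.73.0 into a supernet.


Original prefix: /25
Number of subnets: 2 = 2^1
New prefix = 25 - 1 = 24
Supernet: 101.133.73.0/24


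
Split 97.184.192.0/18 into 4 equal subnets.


New prefix = 18 + 2 = 20
Each subnet has 4096 addresses
  97.184.192.0/20
  97.184.208.0/20
  97.184.224.0/20
  97.184.240.0/20
Subnets: 97.184.192.0/20, 97.184.208.0/20, 97.184.224.0/20, 97.184.240.0/20


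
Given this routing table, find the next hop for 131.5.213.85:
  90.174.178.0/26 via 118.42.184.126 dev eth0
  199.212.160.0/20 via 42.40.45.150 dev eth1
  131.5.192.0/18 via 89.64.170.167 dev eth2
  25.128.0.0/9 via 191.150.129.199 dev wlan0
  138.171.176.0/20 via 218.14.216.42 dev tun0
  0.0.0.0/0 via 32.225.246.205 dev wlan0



Longest prefix match for 131.5.213.85:
  /26 90.174.178.0: no
  /20 199.212.160.0: no
  /18 131.5.192.0: MATCH
  /9 25.128.0.0: no
  /20 138.171.176.0: no
  /0 0.0.0.0: MATCH
Selected: next-hop 89.64.170.167 via eth2 (matched /18)


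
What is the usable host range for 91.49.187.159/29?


Network: 91.49.187.152
Broadcast: 91.49.187.159
First usable = network + 1
Last usable = broadcast - 1
Range: 91.49.187.153 to 91.49.187.158


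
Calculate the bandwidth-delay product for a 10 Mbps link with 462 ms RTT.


BDP = bandwidth * RTT
= 10 Mbps * 462 ms
= 10 * 1e6 * 462 / 1000 bits
= 4620000 bits
= 577500 bytes
= 563.9648 KB
BDP = 4620000 bits (577500 bytes)


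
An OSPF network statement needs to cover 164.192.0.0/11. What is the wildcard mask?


Subnet mask: 255.224.0.0
Wildcard = 255.255.255.255 - subnet mask
255 - 255 = 0
255 - 224 = 31
255 - 0 = 255
255 - 0 = 255
Wildcard: 0.31.255.255


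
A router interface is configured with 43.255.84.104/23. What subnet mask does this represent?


/23 means 23 network bits, 9 host bits
Binary: 11111111111111111111111000000000
Mask: 255.255.254.0


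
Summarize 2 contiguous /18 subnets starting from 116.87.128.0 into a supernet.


Original prefix: /18
Number of subnets: 2 = 2^1
New prefix = 18 - 1 = 17
Supernet: 116.87.128.0/17


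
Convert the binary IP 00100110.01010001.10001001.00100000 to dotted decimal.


00100110 = 38
01010001 = 81
10001001 = 137
00100000 = 32
IP: 38.81.137.32


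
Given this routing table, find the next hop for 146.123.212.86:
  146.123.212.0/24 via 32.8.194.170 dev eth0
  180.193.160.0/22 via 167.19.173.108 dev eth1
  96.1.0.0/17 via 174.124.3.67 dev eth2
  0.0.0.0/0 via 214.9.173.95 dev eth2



Longest prefix match for 146.123.212.86:
  /24 146.123.212.0: MATCH
  /22 180.193.160.0: no
  /17 96.1.0.0: no
  /0 0.0.0.0: MATCH
Selected: next-hop 32.8.194.170 via eth0 (matched /24)


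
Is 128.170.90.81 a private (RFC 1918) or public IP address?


RFC 1918 private ranges:
  10.0.0.0/8 (10.0.0.0 - 10.255.255.255)
  172.16.0.0/12 (172.16.0.0 - 172.31.255.255)
  192.168.0.0/16 (192.168.0.0 - 192.168.255.255)
Public (not in any RFC 1918 range)


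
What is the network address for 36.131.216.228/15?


IP:   00100100.10000011.11011000.11100100
Mask: 11111111.11111110.00000000.00000000
AND operation:
Net:  00100100.10000010.00000000.00000000
Network: 36.130.0.0/15


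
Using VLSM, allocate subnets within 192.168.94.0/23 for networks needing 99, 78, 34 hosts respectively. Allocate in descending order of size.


99 hosts -> /25 (126 usable): 192.168.94.0/25
78 hosts -> /25 (126 usable): 192.168.94.128/25
34 hosts -> /26 (62 usable): 192.168.95.0/26
Allocation: 192.168.94.0/25 (99 hosts, 126 usable); 192.168.94.128/25 (78 hosts, 126 usable); 192.168.95.0/26 (34 hosts, 62 usable)


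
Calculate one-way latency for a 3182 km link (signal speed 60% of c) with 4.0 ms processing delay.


Speed = 0.6 * 3e5 km/s = 180000 km/s
Propagation delay = 3182 / 180000 = 0.0177 s = 17.6778 ms
Processing delay = 4.0 ms
Total one-way latency = 21.6778 ms


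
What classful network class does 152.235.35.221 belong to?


First octet: 152
Binary: 10011000
10xxxxxx -> Class B (128-191)
Class B, default mask 255.255.0.0 (/16)


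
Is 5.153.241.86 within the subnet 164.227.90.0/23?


Subnet network: 164.227.90.0
Test IP AND mask: 5.153.240.0
No, 5.153.241.86 is not in 164.227.90.0/23


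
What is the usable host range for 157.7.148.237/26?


Network: 157.7.148.192
Broadcast: 157.7.148.255
First usable = network + 1
Last usable = broadcast - 1
Range: 157.7.148.193 to 157.7.148.254


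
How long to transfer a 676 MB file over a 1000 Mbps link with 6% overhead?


Effective throughput = 1000 * (1 - 6/100) = 940 Mbps
File size in Mb = 676 * 8 = 5408 Mb
Time = 5408 / 940
Time = 5.7532 seconds


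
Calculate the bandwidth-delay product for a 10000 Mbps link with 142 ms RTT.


BDP = bandwidth * RTT
= 10000 Mbps * 142 ms
= 10000 * 1e6 * 142 / 1000 bits
= 1420000000 bits
= 177500000 bytes
= 173339.8438 KB
BDP = 1420000000 bits (177500000 bytes)


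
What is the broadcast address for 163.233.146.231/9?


Network: 163.128.0.0/9
Host bits = 23
Set all host bits to 1:
Broadcast: 163.255.255.255


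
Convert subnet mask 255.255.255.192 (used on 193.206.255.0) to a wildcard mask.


Subnet mask: 255.255.255.192
Wildcard = 255.255.255.255 - subnet mask
255 - 255 = 0
255 - 255 = 0
255 - 255 = 0
255 - 192 = 63
Wildcard: 0.0.0.63


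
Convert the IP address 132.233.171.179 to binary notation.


132 = 10000100
233 = 11101001
171 = 10101011
179 = 10110011
Binary: 10000100.11101001.10101011.10110011


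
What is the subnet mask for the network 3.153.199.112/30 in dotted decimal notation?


/30 means 30 network bits, 2 host bits
Binary: 11111111111111111111111111111100
Mask: 255.255.255.252


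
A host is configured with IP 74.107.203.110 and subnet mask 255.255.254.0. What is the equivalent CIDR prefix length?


Binary: 11111111.11111111.11111110.00000000
Count leading 1s
Prefix: /23


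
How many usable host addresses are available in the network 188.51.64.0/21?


Host bits = 32 - 21 = 11
Total addresses = 2^11 = 2048
Usable = total - 2 (network and broadcast)
Usable hosts: 2046


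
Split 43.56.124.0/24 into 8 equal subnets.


New prefix = 24 + 3 = 27
Each subnet has 32 addresses
  43.56.124.0/27
  43.56.124.32/27
  43.56.124.64/27
  43.56.124.96/27
  43.56.124.128/27
  43.56.124.160/27
  43.56.124.192/27
  43.56.124.224/27
Subnets: 43.56.124.0/27, 43.56.124.32/27, 43.56.124.64/27, 43.56.124.96/27, 43.56.124.128/27, 43.56.124.160/27, 43.56.124.192/27, 43.56.124.224/27


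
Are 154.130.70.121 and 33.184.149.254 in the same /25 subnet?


Mask: 255.255.255.128
154.130.70.121 AND mask = 154.130.70.0
33.184.149.254 AND mask = 33.184.149.128
No, different subnets (154.130.70.0 vs 33.184.149.128)


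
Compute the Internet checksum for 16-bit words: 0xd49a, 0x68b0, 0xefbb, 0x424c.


Sum all words (with carry folding):
+ 0xd49a = 0xd49a
+ 0x68b0 = 0x3d4b
+ 0xefbb = 0x2d07
+ 0x424c = 0x6f53
One's complement: ~0x6f53
Checksum = 0x90ac


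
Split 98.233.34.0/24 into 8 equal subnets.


New prefix = 24 + 3 = 27
Each subnet has 32 addresses
  98.233.34.0/27
  98.233.34.32/27
  98.233.34.64/27
  98.233.34.96/27
  98.233.34.128/27
  98.233.34.160/27
  98.233.34.192/27
  98.233.34.224/27
Subnets: 98.233.34.0/27, 98.233.34.32/27, 98.233.34.64/27, 98.233.34.96/27, 98.233.34.128/27, 98.233.34.160/27, 98.233.34.192/27, 98.233.34.224/27


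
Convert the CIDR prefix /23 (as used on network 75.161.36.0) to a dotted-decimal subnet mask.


/23 means 23 network bits, 9 host bits
Binary: 11111111111111111111111000000000
Mask: 255.255.254.0


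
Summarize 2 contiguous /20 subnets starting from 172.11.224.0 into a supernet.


Original prefix: /20
Number of subnets: 2 = 2^1
New prefix = 20 - 1 = 19
Supernet: 172.11.224.0/19


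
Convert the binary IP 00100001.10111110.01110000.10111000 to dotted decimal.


00100001 = 33
10111110 = 190
01110000 = 112
10111000 = 184
IP: 33.190.112.184


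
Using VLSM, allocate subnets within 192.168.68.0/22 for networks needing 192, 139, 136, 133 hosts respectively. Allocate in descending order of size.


192 hosts -> /24 (254 usable): 192.168.68.0/24
139 hosts -> /24 (254 usable): 192.168.69.0/24
136 hosts -> /24 (254 usable): 192.168.70.0/24
133 hosts -> /24 (254 usable): 192.168.71.0/24
Allocation: 192.168.68.0/24 (192 hosts, 254 usable); 192.168.69.0/24 (139 hosts, 254 usable); 192.168.70.0/24 (136 hosts, 254 usable); 192.168.71.0/24 (133 hosts, 254 usable)


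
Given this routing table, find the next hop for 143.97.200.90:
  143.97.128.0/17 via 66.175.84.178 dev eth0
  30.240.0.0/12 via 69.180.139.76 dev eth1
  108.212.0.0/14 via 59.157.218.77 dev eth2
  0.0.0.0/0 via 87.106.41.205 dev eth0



Longest prefix match for 143.97.200.90:
  /17 143.97.128.0: MATCH
  /12 30.240.0.0: no
  /14 108.212.0.0: no
  /0 0.0.0.0: MATCH
Selected: next-hop 66.175.84.178 via eth0 (matched /17)


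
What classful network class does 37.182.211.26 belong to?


First octet: 37
Binary: 00100101
0xxxxxxx -> Class A (1-126)
Class A, default mask 255.0.0.0 (/8)


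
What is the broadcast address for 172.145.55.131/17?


Network: 172.145.0.0/17
Host bits = 15
Set all host bits to 1:
Broadcast: 172.145.127.255


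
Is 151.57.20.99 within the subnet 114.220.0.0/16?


Subnet network: 114.220.0.0
Test IP AND mask: 151.57.0.0
No, 151.57.20.99 is not in 114.220.0.0/16


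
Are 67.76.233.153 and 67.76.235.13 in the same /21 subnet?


Mask: 255.255.248.0
67.76.233.153 AND mask = 67.76.232.0
67.76.235.13 AND mask = 67.76.232.0
Yes, same subnet (67.76.232.0)


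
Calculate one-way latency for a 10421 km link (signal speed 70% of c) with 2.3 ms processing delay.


Speed = 0.7 * 3e5 km/s = 210000 km/s
Propagation delay = 10421 / 210000 = 0.0496 s = 49.6238 ms
Processing delay = 2.3 ms
Total one-way latency = 51.9238 ms


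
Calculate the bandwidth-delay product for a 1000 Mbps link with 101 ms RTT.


BDP = bandwidth * RTT
= 1000 Mbps * 101 ms
= 1000 * 1e6 * 101 / 1000 bits
= 101000000 bits
= 12625000 bytes
= 12329.1016 KB
BDP = 101000000 bits (12625000 bytes)


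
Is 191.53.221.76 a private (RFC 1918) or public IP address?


RFC 1918 private ranges:
  10.0.0.0/8 (10.0.0.0 - 10.255.255.255)
  172.16.0.0/12 (172.16.0.0 - 172.31.255.255)
  192.168.0.0/16 (192.168.0.0 - 192.168.255.255)
Public (not in any RFC 1918 range)


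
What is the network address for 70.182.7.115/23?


IP:   01000110.10110110.00000111.01110011
Mask: 11111111.11111111.11111110.00000000
AND operation:
Net:  01000110.10110110.00000110.00000000
Network: 70.182.6.0/23


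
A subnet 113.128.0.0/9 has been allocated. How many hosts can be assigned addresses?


Host bits = 32 - 9 = 23
Total addresses = 2^23 = 8388608
Usable = total - 2 (network and broadcast)
Usable hosts: 8388606


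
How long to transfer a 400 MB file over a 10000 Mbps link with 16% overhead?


Effective throughput = 10000 * (1 - 16/100) = 8400 Mbps
File size in Mb = 400 * 8 = 3200 Mb
Time = 3200 / 8400
Time = 0.381 seconds


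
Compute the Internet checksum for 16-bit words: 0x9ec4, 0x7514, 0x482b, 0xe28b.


Sum all words (with carry folding):
+ 0x9ec4 = 0x9ec4
+ 0x7514 = 0x13d9
+ 0x482b = 0x5c04
+ 0xe28b = 0x3e90
One's complement: ~0x3e90
Checksum = 0xc16f


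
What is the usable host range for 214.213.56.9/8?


Network: 214.0.0.0
Broadcast: 214.255.255.255
First usable = network + 1
Last usable = broadcast - 1
Range: 214.0.0.1 to 214.255.255.254


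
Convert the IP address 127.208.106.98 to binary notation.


127 = 01111111
208 = 11010000
106 = 01101010
98 = 01100010
Binary: 01111111.11010000.01101010.01100010


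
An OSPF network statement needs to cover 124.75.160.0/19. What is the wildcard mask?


Subnet mask: 255.255.224.0
Wildcard = 255.255.255.255 - subnet mask
255 - 255 = 0
255 - 255 = 0
255 - 224 = 31
255 - 0 = 255
Wildcard: 0.0.31.255


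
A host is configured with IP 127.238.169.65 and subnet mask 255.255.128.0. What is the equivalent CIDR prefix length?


Binary: 11111111.11111111.10000000.00000000
Count leading 1s
Prefix: /17


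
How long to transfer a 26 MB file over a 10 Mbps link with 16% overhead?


Effective throughput = 10 * (1 - 16/100) = 8.4 Mbps
File size in Mb = 26 * 8 = 208 Mb
Time = 208 / 8.4
Time = 24.7619 seconds


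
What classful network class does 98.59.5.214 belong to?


First octet: 98
Binary: 01100010
0xxxxxxx -> Class A (1-126)
Class A, default mask 255.0.0.0 (/8)


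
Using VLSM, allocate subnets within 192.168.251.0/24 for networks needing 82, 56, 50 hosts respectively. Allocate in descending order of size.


82 hosts -> /25 (126 usable): 192.168.251.0/25
56 hosts -> /26 (62 usable): 192.168.251.128/26
50 hosts -> /26 (62 usable): 192.168.251.192/26
Allocation: 192.168.251.0/25 (82 hosts, 126 usable); 192.168.251.128/26 (56 hosts, 62 usable); 192.168.251.192/26 (50 hosts, 62 usable)


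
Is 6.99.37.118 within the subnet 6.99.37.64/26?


Subnet network: 6.99.37.64
Test IP AND mask: 6.99.37.64
Yes, 6.99.37.118 is in 6.99.37.64/26


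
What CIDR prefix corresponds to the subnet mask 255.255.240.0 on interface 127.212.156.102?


Binary: 11111111.11111111.11110000.00000000
Count leading 1s
Prefix: /20


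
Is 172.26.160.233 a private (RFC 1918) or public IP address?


RFC 1918 private ranges:
  10.0.0.0/8 (10.0.0.0 - 10.255.255.255)
  172.16.0.0/12 (172.16.0.0 - 172.31.255.255)
  192.168.0.0/16 (192.168.0.0 - 192.168.255.255)
Private (in 172.16.0.0/12)


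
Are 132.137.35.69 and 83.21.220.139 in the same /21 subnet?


Mask: 255.255.248.0
132.137.35.69 AND mask = 132.137.32.0
83.21.220.139 AND mask = 83.21.216.0
No, different subnets (132.137.32.0 vs 83.21.216.0)


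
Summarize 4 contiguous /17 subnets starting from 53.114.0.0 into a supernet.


Original prefix: /17
Number of subnets: 4 = 2^2
New prefix = 17 - 2 = 15
Supernet: 53.114.0.0/15


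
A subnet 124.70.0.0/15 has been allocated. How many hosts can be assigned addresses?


Host bits = 32 - 15 = 17
Total addresses = 2^17 = 131072
Usable = total - 2 (network and broadcast)
Usable hosts: 131070


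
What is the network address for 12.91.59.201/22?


IP:   00001100.01011011.00111011.11001001
Mask: 11111111.11111111.11111100.00000000
AND operation:
Net:  00001100.01011011.00111000.00000000
Network: 12.91.56.0/22


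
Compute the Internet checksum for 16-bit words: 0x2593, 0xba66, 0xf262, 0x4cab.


Sum all words (with carry folding):
+ 0x2593 = 0x2593
+ 0xba66 = 0xdff9
+ 0xf262 = 0xd25c
+ 0x4cab = 0x1f08
One's complement: ~0x1f08
Checksum = 0xe0f7


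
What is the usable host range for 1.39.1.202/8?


Network: 1.0.0.0
Broadcast: 1.255.255.255
First usable = network + 1
Last usable = broadcast - 1
Range: 1.0.0.1 to 1.255.255.254


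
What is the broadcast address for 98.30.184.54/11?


Network: 98.0.0.0/11
Host bits = 21
Set all host bits to 1:
Broadcast: 98.31.255.255


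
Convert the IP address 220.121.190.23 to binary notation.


220 = 11011100
121 = 01111001
190 = 10111110
23 = 00010111
Binary: 11011100.01111001.10111110.00010111


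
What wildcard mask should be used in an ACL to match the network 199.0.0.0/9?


Subnet mask: 255.128.0.0
Wildcard = 255.255.255.255 - subnet mask
255 - 255 = 0
255 - 128 = 127
255 - 0 = 255
255 - 0 = 255
Wildcard: 0.127.255.255


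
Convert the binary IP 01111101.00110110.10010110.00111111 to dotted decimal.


01111101 = 125
00110110 = 54
10010110 = 150
00111111 = 63
IP: 125.54.150.63


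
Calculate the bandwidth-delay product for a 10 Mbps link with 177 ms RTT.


BDP = bandwidth * RTT
= 10 Mbps * 177 ms
= 10 * 1e6 * 177 / 1000 bits
= 1770000 bits
= 221250 bytes
= 216.0645 KB
BDP = 1770000 bits (221250 bytes)


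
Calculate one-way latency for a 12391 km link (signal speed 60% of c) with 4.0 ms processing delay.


Speed = 0.6 * 3e5 km/s = 180000 km/s
Propagation delay = 12391 / 180000 = 0.0688 s = 68.8389 ms
Processing delay = 4.0 ms
Total one-way latency = 72.8389 ms


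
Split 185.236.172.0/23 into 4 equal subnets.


New prefix = 23 + 2 = 25
Each subnet has 128 addresses
  185.236.172.0/25
  185.236.172.128/25
  185.236.173.0/25
  185.236.173.128/25
Subnets: 185.236.172.0/25, 185.236.172.128/25, 185.236.173.0/25, 185.236.173.128/25


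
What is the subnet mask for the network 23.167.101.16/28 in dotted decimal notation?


/28 means 28 network bits, 4 host bits
Binary: 11111111111111111111111111110000
Mask: 255.255.255.240


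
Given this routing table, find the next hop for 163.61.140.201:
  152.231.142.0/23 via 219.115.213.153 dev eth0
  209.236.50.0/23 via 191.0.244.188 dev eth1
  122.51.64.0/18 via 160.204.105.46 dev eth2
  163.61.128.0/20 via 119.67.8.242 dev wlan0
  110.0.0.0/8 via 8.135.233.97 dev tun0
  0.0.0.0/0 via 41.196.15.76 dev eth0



Longest prefix match for 163.61.140.201:
  /23 152.231.142.0: no
  /23 209.236.50.0: no
  /18 122.51.64.0: no
  /20 163.61.128.0: MATCH
  /8 110.0.0.0: no
  /0 0.0.0.0: MATCH
Selected: next-hop 119.67.8.242 via wlan0 (matched /20)


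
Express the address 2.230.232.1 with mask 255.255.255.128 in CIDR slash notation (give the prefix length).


Binary: 11111111.11111111.11111111.10000000
Count leading 1s
Prefix: /25


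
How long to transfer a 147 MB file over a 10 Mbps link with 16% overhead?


Effective throughput = 10 * (1 - 16/100) = 8.4 Mbps
File size in Mb = 147 * 8 = 1176 Mb
Time = 1176 / 8.4
Time = 140 seconds


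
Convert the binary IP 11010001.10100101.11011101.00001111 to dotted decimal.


11010001 = 209
10100101 = 165
11011101 = 221
00001111 = 15
IP: 209.165.221.15


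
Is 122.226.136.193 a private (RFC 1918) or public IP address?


RFC 1918 private ranges:
  10.0.0.0/8 (10.0.0.0 - 10.255.255.255)
  172.16.0.0/12 (172.16.0.0 - 172.31.255.255)
  192.168.0.0/16 (192.168.0.0 - 192.168.255.255)
Public (not in any RFC 1918 range)


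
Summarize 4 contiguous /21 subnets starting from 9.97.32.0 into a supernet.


Original prefix: /21
Number of subnets: 4 = 2^2
New prefix = 21 - 2 = 19
Supernet: 9.97.32.0/19


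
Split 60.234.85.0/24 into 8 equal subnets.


New prefix = 24 + 3 = 27
Each subnet has 32 addresses
  60.234.85.0/27
  60.234.85.32/27
  60.234.85.64/27
  60.234.85.96/27
  60.234.85.128/27
  60.234.85.160/27
  60.234.85.192/27
  60.234.85.224/27
Subnets: 60.234.85.0/27, 60.234.85.32/27, 60.234.85.64/27, 60.234.85.96/27, 60.234.85.128/27, 60.234.85.160/27, 60.234.85.192/27, 60.234.85.224/27


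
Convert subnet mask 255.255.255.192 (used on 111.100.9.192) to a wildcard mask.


Subnet mask: 255.255.255.192
Wildcard = 255.255.255.255 - subnet mask
255 - 255 = 0
255 - 255 = 0
255 - 255 = 0
255 - 192 = 63
Wildcard: 0.0.0.63


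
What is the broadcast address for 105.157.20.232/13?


Network: 105.152.0.0/13
Host bits = 19
Set all host bits to 1:
Broadcast: 105.159.255.255


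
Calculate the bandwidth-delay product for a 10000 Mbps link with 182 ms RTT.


BDP = bandwidth * RTT
= 10000 Mbps * 182 ms
= 10000 * 1e6 * 182 / 1000 bits
= 1820000000 bits
= 227500000 bytes
= 222167.9688 KB
BDP = 1820000000 bits (227500000 bytes)


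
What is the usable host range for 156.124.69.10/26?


Network: 156.124.69.0
Broadcast: 156.124.69.63
First usable = network + 1
Last usable = broadcast - 1
Range: 156.124.69.1 to 156.124.69.62


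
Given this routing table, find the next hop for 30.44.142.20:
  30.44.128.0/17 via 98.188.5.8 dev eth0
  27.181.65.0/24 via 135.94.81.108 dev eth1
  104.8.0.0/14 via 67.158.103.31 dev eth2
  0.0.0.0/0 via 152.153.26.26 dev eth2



Longest prefix match for 30.44.142.20:
  /17 30.44.128.0: MATCH
  /24 27.181.65.0: no
  /14 104.8.0.0: no
  /0 0.0.0.0: MATCH
Selected: next-hop 98.188.5.8 via eth0 (matched /17)


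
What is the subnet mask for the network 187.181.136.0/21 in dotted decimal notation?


/21 means 21 network bits, 11 host bits
Binary: 11111111111111111111100000000000
Mask: 255.255.248.0


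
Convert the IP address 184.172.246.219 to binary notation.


184 = 10111000
172 = 10101100
246 = 11110110
219 = 11011011
Binary: 10111000.10101100.11110110.11011011


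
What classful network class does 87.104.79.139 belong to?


First octet: 87
Binary: 01010111
0xxxxxxx -> Class A (1-126)
Class A, default mask 255.0.0.0 (/8)


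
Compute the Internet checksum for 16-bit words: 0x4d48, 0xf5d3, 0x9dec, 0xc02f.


Sum all words (with carry folding):
+ 0x4d48 = 0x4d48
+ 0xf5d3 = 0x431c
+ 0x9dec = 0xe108
+ 0xc02f = 0xa138
One's complement: ~0xa138
Checksum = 0x5ec7


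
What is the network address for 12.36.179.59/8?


IP:   00001100.00100100.10110011.00111011
Mask: 11111111.00000000.00000000.00000000
AND operation:
Net:  00001100.00000000.00000000.00000000
Network: 12.0.0.0/8


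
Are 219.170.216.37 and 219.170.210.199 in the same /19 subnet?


Mask: 255.255.224.0
219.170.216.37 AND mask = 219.170.192.0
219.170.210.199 AND mask = 219.170.192.0
Yes, same subnet (219.170.192.0)


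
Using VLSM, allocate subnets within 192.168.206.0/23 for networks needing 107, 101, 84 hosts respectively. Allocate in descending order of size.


107 hosts -> /25 (126 usable): 192.168.206.0/25
101 hosts -> /25 (126 usable): 192.168.206.128/25
84 hosts -> /25 (126 usable): 192.168.207.0/25
Allocation: 192.168.206.0/25 (107 hosts, 126 usable); 192.168.206.128/25 (101 hosts, 126 usable); 192.168.207.0/25 (84 hosts, 126 usable)


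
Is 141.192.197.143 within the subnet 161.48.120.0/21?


Subnet network: 161.48.120.0
Test IP AND mask: 141.192.192.0
No, 141.192.197.143 is not in 161.48.120.0/21


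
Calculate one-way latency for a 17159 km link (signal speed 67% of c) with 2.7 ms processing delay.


Speed = 0.67 * 3e5 km/s = 201000 km/s
Propagation delay = 17159 / 201000 = 0.0854 s = 85.3682 ms
Processing delay = 2.7 ms
Total one-way latency = 88.0682 ms


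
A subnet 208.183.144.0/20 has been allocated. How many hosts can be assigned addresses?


Host bits = 32 - 20 = 12
Total addresses = 2^12 = 4096
Usable = total - 2 (network and broadcast)
Usable hosts: 4094


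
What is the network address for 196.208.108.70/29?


IP:   11000100.11010000.01101100.01000110
Mask: 11111111.11111111.11111111.11111000
AND operation:
Net:  11000100.11010000.01101100.01000000
Network: 196.208.108.64/29


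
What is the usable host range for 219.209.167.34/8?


Network: 219.0.0.0
Broadcast: 219.255.255.255
First usable = network + 1
Last usable = broadcast - 1
Range: 219.0.0.1 to 219.255.255.254


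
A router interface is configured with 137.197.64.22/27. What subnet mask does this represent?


/27 means 27 network bits, 5 host bits
Binary: 11111111111111111111111111100000
Mask: 255.255.255.224


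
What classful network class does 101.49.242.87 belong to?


First octet: 101
Binary: 01100101
0xxxxxxx -> Class A (1-126)
Class A, default mask 255.0.0.0 (/8)


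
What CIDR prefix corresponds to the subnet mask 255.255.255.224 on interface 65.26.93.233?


Binary: 11111111.11111111.11111111.11100000
Count leading 1s
Prefix: /27


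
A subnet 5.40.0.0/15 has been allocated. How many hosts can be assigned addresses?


Host bits = 32 - 15 = 17
Total addresses = 2^17 = 131072
Usable = total - 2 (network and broadcast)
Usable hosts: 131070


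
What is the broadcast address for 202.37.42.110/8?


Network: 202.0.0.0/8
Host bits = 24
Set all host bits to 1:
Broadcast: 202.255.255.255


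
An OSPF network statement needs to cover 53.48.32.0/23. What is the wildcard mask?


Subnet mask: 255.255.254.0
Wildcard = 255.255.255.255 - subnet mask
255 - 255 = 0
255 - 255 = 0
255 - 254 = 1
255 - 0 = 255
Wildcard: 0.0.1.255


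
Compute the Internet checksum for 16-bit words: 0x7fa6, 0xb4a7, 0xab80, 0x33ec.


Sum all words (with carry folding):
+ 0x7fa6 = 0x7fa6
+ 0xb4a7 = 0x344e
+ 0xab80 = 0xdfce
+ 0x33ec = 0x13bb
One's complement: ~0x13bb
Checksum = 0xec44


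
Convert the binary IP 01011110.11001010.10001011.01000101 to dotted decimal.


01011110 = 94
11001010 = 202
10001011 = 139
01000101 = 69
IP: 94.202.139.69


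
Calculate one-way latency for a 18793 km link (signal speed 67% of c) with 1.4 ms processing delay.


Speed = 0.67 * 3e5 km/s = 201000 km/s
Propagation delay = 18793 / 201000 = 0.0935 s = 93.4975 ms
Processing delay = 1.4 ms
Total one-way latency = 94.8975 ms


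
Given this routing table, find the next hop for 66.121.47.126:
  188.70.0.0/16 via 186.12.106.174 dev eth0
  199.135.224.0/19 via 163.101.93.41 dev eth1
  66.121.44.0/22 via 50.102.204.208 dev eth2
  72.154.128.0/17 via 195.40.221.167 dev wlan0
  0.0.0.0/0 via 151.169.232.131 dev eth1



Longest prefix match for 66.121.47.126:
  /16 188.70.0.0: no
  /19 199.135.224.0: no
  /22 66.121.44.0: MATCH
  /17 72.154.128.0: no
  /0 0.0.0.0: MATCH
Selected: next-hop 50.102.204.208 via eth2 (matched /22)


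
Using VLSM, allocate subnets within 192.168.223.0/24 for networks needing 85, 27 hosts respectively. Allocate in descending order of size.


85 hosts -> /25 (126 usable): 192.168.223.0/25
27 hosts -> /27 (30 usable): 192.168.223.128/27
Allocation: 192.168.223.0/25 (85 hosts, 126 usable); 192.168.223.128/27 (27 hosts, 30 usable)


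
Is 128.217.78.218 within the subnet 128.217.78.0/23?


Subnet network: 128.217.78.0
Test IP AND mask: 128.217.78.0
Yes, 128.217.78.218 is in 128.217.78.0/23


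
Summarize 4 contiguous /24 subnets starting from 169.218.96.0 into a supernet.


Original prefix: /24
Number of subnets: 4 = 2^2
New prefix = 24 - 2 = 22
Supernet: 169.218.96.0/22


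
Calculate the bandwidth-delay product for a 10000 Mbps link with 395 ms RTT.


BDP = bandwidth * RTT
= 10000 Mbps * 395 ms
= 10000 * 1e6 * 395 / 1000 bits
= 3950000000 bits
= 493750000 bytes
= 482177.7344 KB
BDP = 3950000000 bits (493750000 bytes)


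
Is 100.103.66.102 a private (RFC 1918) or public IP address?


RFC 1918 private ranges:
  10.0.0.0/8 (10.0.0.0 - 10.255.255.255)
  172.16.0.0/12 (172.16.0.0 - 172.31.255.255)
  192.168.0.0/16 (192.168.0.0 - 192.168.255.255)
Public (not in any RFC 1918 range)


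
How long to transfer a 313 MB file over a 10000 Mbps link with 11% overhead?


Effective throughput = 10000 * (1 - 11/100) = 8900 Mbps
File size in Mb = 313 * 8 = 2504 Mb
Time = 2504 / 8900
Time = 0.2813 seconds


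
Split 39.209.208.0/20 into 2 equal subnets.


New prefix = 20 + 1 = 21
Each subnet has 2048 addresses
  39.209.208.0/21
  39.209.216.0/21
Subnets: 39.209.208.0/21, 39.209.216.0/21


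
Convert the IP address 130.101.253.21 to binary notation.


130 = 10000010
101 = 01100101
253 = 11111101
21 = 00010101
Binary: 10000010.01100101.11111101.00010101


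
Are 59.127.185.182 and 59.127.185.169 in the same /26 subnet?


Mask: 255.255.255.192
59.127.185.182 AND mask = 59.127.185.128
59.127.185.169 AND mask = 59.127.185.128
Yes, same subnet (59.127.185.128)


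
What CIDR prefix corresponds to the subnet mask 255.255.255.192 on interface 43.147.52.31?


Binary: 11111111.11111111.11111111.11000000
Count leading 1s
Prefix: /26


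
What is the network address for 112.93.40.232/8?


IP:   01110000.01011101.00101000.11101000
Mask: 11111111.00000000.00000000.00000000
AND operation:
Net:  01110000.00000000.00000000.00000000
Network: 112.0.0.0/8


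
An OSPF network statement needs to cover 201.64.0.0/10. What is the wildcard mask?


Subnet mask: 255.192.0.0
Wildcard = 255.255.255.255 - subnet mask
255 - 255 = 0
255 - 192 = 63
255 - 0 = 255
255 - 0 = 255
Wildcard: 0.63.255.255


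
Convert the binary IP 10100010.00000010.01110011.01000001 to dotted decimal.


10100010 = 162
00000010 = 2
01110011 = 115
01000001 = 65
IP: 162.2.115.65


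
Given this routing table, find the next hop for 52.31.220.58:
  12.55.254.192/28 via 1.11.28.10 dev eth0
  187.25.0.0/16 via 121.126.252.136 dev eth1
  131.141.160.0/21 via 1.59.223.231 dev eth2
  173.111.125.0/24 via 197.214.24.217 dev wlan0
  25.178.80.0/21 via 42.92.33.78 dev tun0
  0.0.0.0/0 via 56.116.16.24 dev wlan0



Longest prefix match for 52.31.220.58:
  /28 12.55.254.192: no
  /16 187.25.0.0: no
  /21 131.141.160.0: no
  /24 173.111.125.0: no
  /21 25.178.80.0: no
  /0 0.0.0.0: MATCH
Selected: next-hop 56.116.16.24 via wlan0 (matched /0)


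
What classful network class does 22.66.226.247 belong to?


First octet: 22
Binary: 00010110
0xxxxxxx -> Class A (1-126)
Class A, default mask 255.0.0.0 (/8)


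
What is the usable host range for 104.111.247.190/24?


Network: 104.111.247.0
Broadcast: 104.111.247.255
First usable = network + 1
Last usable = broadcast - 1
Range: 104.111.247.1 to 104.111.247.254


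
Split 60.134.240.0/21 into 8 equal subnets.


New prefix = 21 + 3 = 24
Each subnet has 256 addresses
  60.134.240.0/24
  60.134.241.0/24
  60.134.242.0/24
  60.134.243.0/24
  60.134.244.0/24
  60.134.245.0/24
  60.134.246.0/24
  60.134.247.0/24
Subnets: 60.134.240.0/24, 60.134.241.0/24, 60.134.242.0/24, 60.134.243.0/24, 60.134.244.0/24, 60.134.245.0/24, 60.134.246.0/24, 60.134.247.0/24


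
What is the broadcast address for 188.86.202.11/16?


Network: 188.86.0.0/16
Host bits = 16
Set all host bits to 1:
Broadcast: 188.86.255.255


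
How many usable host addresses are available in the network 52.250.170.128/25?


Host bits = 32 - 25 = 7
Total addresses = 2^7 = 128
Usable = total - 2 (network and broadcast)
Usable hosts: 126


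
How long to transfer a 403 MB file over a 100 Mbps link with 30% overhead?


Effective throughput = 100 * (1 - 30/100) = 70 Mbps
File size in Mb = 403 * 8 = 3224 Mb
Time = 3224 / 70
Time = 46.0571 seconds


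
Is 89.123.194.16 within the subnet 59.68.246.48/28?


Subnet network: 59.68.246.48
Test IP AND mask: 89.123.194.16
No, 89.123.194.16 is not in 59.68.246.48/28


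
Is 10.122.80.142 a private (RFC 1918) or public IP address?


RFC 1918 private ranges:
  10.0.0.0/8 (10.0.0.0 - 10.255.255.255)
  172.16.0.0/12 (172.16.0.0 - 172.31.255.255)
  192.168.0.0/16 (192.168.0.0 - 192.168.255.255)
Private (in 10.0.0.0/8)


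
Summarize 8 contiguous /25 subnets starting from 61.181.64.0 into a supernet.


Original prefix: /25
Number of subnets: 8 = 2^3
New prefix = 25 - 3 = 22
Supernet: 61.181.64.0/22


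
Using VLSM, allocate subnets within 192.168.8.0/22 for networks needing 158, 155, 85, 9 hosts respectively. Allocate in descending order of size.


158 hosts -> /24 (254 usable): 192.168.8.0/24
155 hosts -> /24 (254 usable): 192.168.9.0/24
85 hosts -> /25 (126 usable): 192.168.10.0/25
9 hosts -> /28 (14 usable): 192.168.10.128/28
Allocation: 192.168.8.0/24 (158 hosts, 254 usable); 192.168.9.0/24 (155 hosts, 254 usable); 192.168.10.0/25 (85 hosts, 126 usable); 192.168.10.128/28 (9 hosts, 14 usable)


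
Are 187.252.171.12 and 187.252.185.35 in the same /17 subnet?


Mask: 255.255.128.0
187.252.171.12 AND mask = 187.252.128.0
187.252.185.35 AND mask = 187.252.128.0
Yes, same subnet (187.252.128.0)


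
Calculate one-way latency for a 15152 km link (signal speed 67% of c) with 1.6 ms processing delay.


Speed = 0.67 * 3e5 km/s = 201000 km/s
Propagation delay = 15152 / 201000 = 0.0754 s = 75.3831 ms
Processing delay = 1.6 ms
Total one-way latency = 76.9831 ms


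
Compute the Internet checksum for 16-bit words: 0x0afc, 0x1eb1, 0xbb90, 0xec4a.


Sum all words (with carry folding):
+ 0x0afc = 0x0afc
+ 0x1eb1 = 0x29ad
+ 0xbb90 = 0xe53d
+ 0xec4a = 0xd188
One's complement: ~0xd188
Checksum = 0x2e77


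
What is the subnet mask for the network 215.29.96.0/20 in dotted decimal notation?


/20 means 20 network bits, 12 host bits
Binary: 11111111111111111111000000000000
Mask: 255.255.240.0
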